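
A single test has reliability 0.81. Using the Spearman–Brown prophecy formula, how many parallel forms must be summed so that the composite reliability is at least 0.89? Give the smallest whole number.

k ≥ ρ*(1−ρ₁)/(ρ₁(1−ρ*)) = 0.89·0.19 / (0.81·0.11) = 1.898.
Smallest integer k = 2.

2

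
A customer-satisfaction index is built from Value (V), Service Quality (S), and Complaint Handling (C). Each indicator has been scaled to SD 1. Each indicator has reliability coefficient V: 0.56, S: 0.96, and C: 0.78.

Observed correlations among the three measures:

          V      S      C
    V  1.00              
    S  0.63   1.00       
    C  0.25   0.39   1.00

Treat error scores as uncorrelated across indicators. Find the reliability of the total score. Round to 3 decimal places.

Var(V+S+C) = 3 + 2·[0.63 + 0.25 + 0.39] = 3 + 2.54 = 5.54.
With uncorrelated errors the cross-covariances are all true-score covariance, so they carry over unchanged; only the diagonal terms shrink to ρᵢσᵢ².
True-score variance = [0.56 + 0.96 + 0.78] + 2.54 = 2.3 + 2.54 = 4.84.
Reliability = 4.84 / 5.54 = 0.874.

0.874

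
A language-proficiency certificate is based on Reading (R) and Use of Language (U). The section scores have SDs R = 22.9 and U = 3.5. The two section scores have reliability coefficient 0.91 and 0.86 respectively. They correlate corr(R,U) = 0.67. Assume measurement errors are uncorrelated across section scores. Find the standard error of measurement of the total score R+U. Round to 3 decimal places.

6.994

Var(total) = 536.66 + 107.401 = 644.061.
True-score variance = 487.748 + 107.401 = 595.149, so reliability = 0.9241.
Error variance = 644.061 − 595.149 = 48.9119; SEM = √48.9119 = 6.994.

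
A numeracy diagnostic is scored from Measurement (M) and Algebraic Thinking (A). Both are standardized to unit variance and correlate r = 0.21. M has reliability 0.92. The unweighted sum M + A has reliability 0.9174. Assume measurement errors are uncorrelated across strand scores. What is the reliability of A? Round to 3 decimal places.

Var(M+A) = 2 + 2·0.21 = 2.420.
True-score variance = ρ_M + ρ_A + 2·0.21, so 0.9174 = (0.92 + ρ_A + 0.42) / 2.420.
ρ_A = 0.9174·2.420 − 0.92 − 0.42 = 0.880.

0.880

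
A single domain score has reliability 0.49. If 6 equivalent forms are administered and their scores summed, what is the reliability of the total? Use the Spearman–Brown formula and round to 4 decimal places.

ρ_k = kρ / (1 + (k−1)ρ) = 6·0.49 / (1 + 5·0.49) = 2.940 / 3.450 = 0.8522.

0.8522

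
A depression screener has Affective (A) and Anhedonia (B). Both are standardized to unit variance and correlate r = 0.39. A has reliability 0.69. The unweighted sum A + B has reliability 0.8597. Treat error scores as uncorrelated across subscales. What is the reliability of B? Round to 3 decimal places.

0.920

Var(A+B) = 2 + 2·0.39 = 2.780.
True-score variance = ρ_A + ρ_B + 2·0.39, so 0.8597 = (0.69 + ρ_B + 0.78) / 2.780.
ρ_B = 0.8597·2.780 − 0.69 − 0.78 = 0.920.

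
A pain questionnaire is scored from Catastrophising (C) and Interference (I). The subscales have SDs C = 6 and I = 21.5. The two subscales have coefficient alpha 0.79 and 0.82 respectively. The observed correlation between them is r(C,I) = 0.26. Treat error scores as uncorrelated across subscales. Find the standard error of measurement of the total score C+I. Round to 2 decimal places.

Var(total) = 498.25 + 67.08 = 565.33.
True-score variance = 407.485 + 67.08 = 474.565, so reliability = 0.8394.
Error variance = 565.33 − 474.565 = 90.765; SEM = √90.765 = 9.53.

9.53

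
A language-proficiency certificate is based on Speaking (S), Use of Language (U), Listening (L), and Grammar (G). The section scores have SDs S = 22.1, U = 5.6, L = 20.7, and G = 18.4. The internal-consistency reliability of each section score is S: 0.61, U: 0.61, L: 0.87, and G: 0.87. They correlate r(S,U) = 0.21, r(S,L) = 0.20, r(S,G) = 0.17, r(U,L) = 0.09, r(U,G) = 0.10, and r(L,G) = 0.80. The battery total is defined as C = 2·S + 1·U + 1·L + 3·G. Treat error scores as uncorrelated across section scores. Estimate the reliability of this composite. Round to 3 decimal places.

Var(C) = 2²·22.1² + 5.6² + 20.7² + 3²·18.4² + 2·[2·22.1·5.6·0.21 + 2·22.1·20.7·0.20 + 6·22.1·18.4·0.17 + 5.6·20.7·0.09 + 3·5.6·18.4·0.10 + 3·20.7·18.4·0.80] = 5460.53 + 3210.39 = 8670.92.
Because errors are independent across components, Cov(Tᵢ,Tⱼ) = Cov(Xᵢ,Xⱼ); the off-diagonal part of the true-score variance is the same as above.
True-score variance = [2²·22.1²·0.61 + 5.6²·0.61 + 20.7²·0.87 + 3²·18.4²·0.87] + 3210.39 = 4234.56 + 3210.39 = 7444.95.
Reliability = 7444.95 / 8670.92 = 0.859.

0.859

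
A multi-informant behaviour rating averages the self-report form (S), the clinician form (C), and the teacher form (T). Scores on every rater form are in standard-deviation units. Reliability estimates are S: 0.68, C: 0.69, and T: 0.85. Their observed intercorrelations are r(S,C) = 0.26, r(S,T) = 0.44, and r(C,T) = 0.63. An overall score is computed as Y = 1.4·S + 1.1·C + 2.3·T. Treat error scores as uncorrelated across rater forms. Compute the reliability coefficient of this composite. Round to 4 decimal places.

0.8825

Var(Y) = 1.4² + 1.1² + 2.3² + 2·[1.54·0.26 + 3.22·0.44 + 2.53·0.63] = 8.46 + 6.8222 = 15.2822.
Because errors are independent across components, Cov(Tᵢ,Tⱼ) = Cov(Xᵢ,Xⱼ); the off-diagonal part of the true-score variance is the same as above.
True-score variance = [1.4²·0.68 + 1.1²·0.69 + 2.3²·0.85] + 6.8222 = 6.6642 + 6.8222 = 13.4864.
Reliability = 13.4864 / 15.2822 = 0.8825.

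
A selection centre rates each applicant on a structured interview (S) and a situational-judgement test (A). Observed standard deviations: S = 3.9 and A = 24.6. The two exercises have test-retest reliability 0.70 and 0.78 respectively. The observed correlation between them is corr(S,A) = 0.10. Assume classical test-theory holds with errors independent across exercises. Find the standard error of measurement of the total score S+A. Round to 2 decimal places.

11.73

Var(total) = 620.37 + 19.188 = 639.558.
True-score variance = 482.672 + 19.188 = 501.86, so reliability = 0.7847.
Error variance = 639.558 − 501.86 = 137.698; SEM = √137.698 = 11.73.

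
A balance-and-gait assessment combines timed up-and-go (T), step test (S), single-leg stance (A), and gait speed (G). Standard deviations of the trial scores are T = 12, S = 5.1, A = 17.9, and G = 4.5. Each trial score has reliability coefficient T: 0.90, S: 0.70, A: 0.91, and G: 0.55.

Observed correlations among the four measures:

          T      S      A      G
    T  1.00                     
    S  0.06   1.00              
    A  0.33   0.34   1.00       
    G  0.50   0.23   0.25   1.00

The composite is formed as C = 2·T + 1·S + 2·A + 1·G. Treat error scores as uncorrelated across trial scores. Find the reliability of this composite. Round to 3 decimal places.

Var(C) = 2²·12² + 5.1² + 2²·17.9² + 4.5² + 2·[2·12·5.1·0.06 + 4·12·17.9·0.33 + 2·12·4.5·0.50 + 2·5.1·17.9·0.34 + 5.1·4.5·0.23 + 2·17.9·4.5·0.25] = 1903.9 + 905.021 = 2808.92.
With uncorrelated errors the cross-covariances are all true-score covariance, so they carry over unchanged; only the diagonal terms shrink to ρᵢσᵢ².
True-score variance = [2²·12²·0.90 + 5.1²·0.70 + 2²·17.9²·0.91 + 4.5²·0.55] + 905.021 = 1714.04 + 905.021 = 2619.06.
Reliability = 2619.06 / 2808.92 = 0.932.

0.932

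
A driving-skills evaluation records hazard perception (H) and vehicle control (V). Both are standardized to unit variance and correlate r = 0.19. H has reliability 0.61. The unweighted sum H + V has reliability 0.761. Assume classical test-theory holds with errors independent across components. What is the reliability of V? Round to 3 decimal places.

0.821

Var(H+V) = 2 + 2·0.19 = 2.380.
True-score variance = ρ_H + ρ_V + 2·0.19, so 0.761 = (0.61 + ρ_V + 0.38) / 2.380.
ρ_V = 0.761·2.380 − 0.61 − 0.38 = 0.821.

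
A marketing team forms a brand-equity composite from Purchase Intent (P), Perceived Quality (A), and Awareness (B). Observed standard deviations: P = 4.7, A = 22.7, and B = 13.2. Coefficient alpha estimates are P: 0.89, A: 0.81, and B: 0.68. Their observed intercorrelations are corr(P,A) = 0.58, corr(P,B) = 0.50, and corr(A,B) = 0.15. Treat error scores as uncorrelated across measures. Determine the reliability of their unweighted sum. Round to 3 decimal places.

0.842

Var(P+A+B) = 4.7² + 22.7² + 13.2² + 2·[4.7·22.7·0.58 + 4.7·13.2·0.50 + 22.7·13.2·0.15] = 711.62 + 275.692 = 987.312.
With uncorrelated errors the cross-covariances are all true-score covariance, so they carry over unchanged; only the diagonal terms shrink to ρᵢσᵢ².
True-score variance = [4.7²·0.89 + 22.7²·0.81 + 13.2²·0.68] + 275.692 = 555.528 + 275.692 = 831.221.
Reliability = 831.221 / 987.312 = 0.842.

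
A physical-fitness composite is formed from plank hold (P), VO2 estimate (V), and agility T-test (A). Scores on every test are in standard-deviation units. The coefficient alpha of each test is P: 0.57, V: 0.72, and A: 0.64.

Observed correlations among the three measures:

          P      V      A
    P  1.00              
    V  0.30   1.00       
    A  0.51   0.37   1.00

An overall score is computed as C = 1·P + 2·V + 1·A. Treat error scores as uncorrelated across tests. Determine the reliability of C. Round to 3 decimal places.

0.803

Var(C) = 1 + 2² + 1 + 2·[2·0.30 + 0.51 + 2·0.37] = 6 + 3.7 = 9.7.
With uncorrelated errors the cross-covariances are all true-score covariance, so they carry over unchanged; only the diagonal terms shrink to ρᵢσᵢ².
True-score variance = [0.57 + 2²·0.72 + 0.64] + 3.7 = 4.09 + 3.7 = 7.79.
Reliability = 7.79 / 9.7 = 0.803.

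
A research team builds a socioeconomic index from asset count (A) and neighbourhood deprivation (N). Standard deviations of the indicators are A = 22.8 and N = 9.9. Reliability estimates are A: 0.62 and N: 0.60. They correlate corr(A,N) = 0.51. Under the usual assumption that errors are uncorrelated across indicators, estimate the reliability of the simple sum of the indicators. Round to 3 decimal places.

0.721

Var(A+N) = 22.8² + 9.9² + 2·[22.8·9.9·0.51] = 617.85 + 230.234 = 848.084.
With uncorrelated errors the cross-covariances are all true-score covariance, so they carry over unchanged; only the diagonal terms shrink to ρᵢσᵢ².
True-score variance = [22.8²·0.62 + 9.9²·0.60] + 230.234 = 381.107 + 230.234 = 611.341.
Reliability = 611.341 / 848.084 = 0.721.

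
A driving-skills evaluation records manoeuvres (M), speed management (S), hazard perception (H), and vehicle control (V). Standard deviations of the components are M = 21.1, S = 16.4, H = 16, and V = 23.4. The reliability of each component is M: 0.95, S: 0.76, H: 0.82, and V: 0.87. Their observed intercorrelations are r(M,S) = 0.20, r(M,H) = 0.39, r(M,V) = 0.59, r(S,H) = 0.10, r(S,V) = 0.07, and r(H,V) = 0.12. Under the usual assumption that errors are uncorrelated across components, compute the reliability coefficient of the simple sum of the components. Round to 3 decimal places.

Var(M+S+H+V) = 21.1² + 16.4² + 16² + 23.4² + 2·[21.1·16.4·0.20 + 21.1·16·0.39 + 21.1·23.4·0.59 + 16.4·16·0.10 + 16.4·23.4·0.07 + 16·23.4·0.12] = 1517.73 + 1180.42 = 2698.15.
Because errors are independent across components, Cov(Tᵢ,Tⱼ) = Cov(Xᵢ,Xⱼ); the off-diagonal part of the true-score variance is the same as above.
True-score variance = [21.1²·0.95 + 16.4²·0.76 + 16²·0.82 + 23.4²·0.87] + 1180.42 = 1313.66 + 1180.42 = 2494.08.
Reliability = 2494.08 / 2698.15 = 0.924.

0.924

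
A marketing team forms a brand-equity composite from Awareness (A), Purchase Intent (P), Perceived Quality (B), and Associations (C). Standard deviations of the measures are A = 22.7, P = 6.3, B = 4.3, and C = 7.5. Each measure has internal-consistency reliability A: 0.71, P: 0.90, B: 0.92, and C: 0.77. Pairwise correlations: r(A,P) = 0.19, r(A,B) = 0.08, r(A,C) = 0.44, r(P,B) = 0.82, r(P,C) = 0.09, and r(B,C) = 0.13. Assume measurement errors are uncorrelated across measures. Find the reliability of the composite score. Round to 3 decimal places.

Var(A+P+B+C) = 22.7² + 6.3² + 4.3² + 7.5² + 2·[22.7·6.3·0.19 + 22.7·4.3·0.08 + 22.7·7.5·0.44 + 6.3·4.3·0.82 + 6.3·7.5·0.09 + 4.3·7.5·0.13] = 629.72 + 281.099 = 910.819.
With uncorrelated errors the cross-covariances are all true-score covariance, so they carry over unchanged; only the diagonal terms shrink to ρᵢσᵢ².
True-score variance = [22.7²·0.71 + 6.3²·0.90 + 4.3²·0.92 + 7.5²·0.77] + 281.099 = 461.9 + 281.099 = 742.999.
Reliability = 742.999 / 910.819 = 0.816.

0.816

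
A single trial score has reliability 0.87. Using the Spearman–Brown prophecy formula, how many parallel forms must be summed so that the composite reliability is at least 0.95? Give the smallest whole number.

3

k ≥ ρ*(1−ρ₁)/(ρ₁(1−ρ*)) = 0.95·0.13 / (0.87·0.05) = 2.839.
Smallest integer k = 3.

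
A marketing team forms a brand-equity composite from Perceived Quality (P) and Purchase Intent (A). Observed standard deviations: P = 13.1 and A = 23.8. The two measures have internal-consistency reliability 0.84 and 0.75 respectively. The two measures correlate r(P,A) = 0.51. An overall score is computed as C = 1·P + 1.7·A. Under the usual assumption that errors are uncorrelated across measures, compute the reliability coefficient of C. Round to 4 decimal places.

0.8141

Var(C) = 13.1² + 1.7²·23.8² + 2·[1.7·13.1·23.8·0.51] = 1808.62 + 540.627 = 2349.25.
Under uncorrelated errors the observed covariances equal the true-score covariances, so only the own-variance terms attenuate.
True-score variance = [13.1²·0.84 + 1.7²·23.8²·0.75] + 540.627 = 1371.91 + 540.627 = 1912.54.
Reliability = 1912.54 / 2349.25 = 0.8141.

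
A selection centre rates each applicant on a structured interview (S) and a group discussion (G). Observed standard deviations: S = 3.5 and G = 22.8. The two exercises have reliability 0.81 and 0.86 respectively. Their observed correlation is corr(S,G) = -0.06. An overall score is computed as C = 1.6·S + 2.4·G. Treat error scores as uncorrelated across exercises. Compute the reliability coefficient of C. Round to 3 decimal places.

0.858

Var(C) = 1.6²·3.5² + 2.4²·22.8² + 2·[3.84·3.5·22.8·(-0.06)] = 3025.64 − 36.7718 = 2988.87.
With uncorrelated errors the cross-covariances are all true-score covariance, so they carry over unchanged; only the diagonal terms shrink to ρᵢσᵢ².
True-score variance = [1.6²·3.5²·0.81 + 2.4²·22.8²·0.86] − 36.7718 = 2600.48 − 36.7718 = 2563.71.
Reliability = 2563.71 / 2988.87 = 0.858.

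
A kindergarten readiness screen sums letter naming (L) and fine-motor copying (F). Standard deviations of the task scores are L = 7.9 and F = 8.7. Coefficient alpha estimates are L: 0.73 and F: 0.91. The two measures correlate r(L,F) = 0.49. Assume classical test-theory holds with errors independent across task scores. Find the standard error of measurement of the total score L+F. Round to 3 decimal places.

4.864

Var(total) = 138.1 + 67.3554 = 205.455.
True-score variance = 114.437 + 67.3554 = 181.793, so reliability = 0.8848.
Error variance = 205.455 − 181.793 = 23.6628; SEM = √23.6628 = 4.864.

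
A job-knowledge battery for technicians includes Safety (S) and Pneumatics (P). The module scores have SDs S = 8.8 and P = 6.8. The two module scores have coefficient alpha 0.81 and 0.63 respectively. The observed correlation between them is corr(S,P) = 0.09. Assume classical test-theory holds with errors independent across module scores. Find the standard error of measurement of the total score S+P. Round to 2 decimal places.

Var(total) = 123.68 + 10.7712 = 134.451.
True-score variance = 91.8576 + 10.7712 = 102.629, so reliability = 0.7633.
Error variance = 134.451 − 102.629 = 31.8224; SEM = √31.8224 = 5.64.

5.64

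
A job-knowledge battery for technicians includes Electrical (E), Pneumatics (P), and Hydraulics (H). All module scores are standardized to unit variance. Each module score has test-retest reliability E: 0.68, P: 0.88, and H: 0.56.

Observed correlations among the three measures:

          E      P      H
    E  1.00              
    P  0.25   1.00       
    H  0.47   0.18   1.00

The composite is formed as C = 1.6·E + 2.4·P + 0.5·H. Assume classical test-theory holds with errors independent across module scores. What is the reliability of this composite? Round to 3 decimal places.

0.861

Var(C) = 1.6² + 2.4² + 0.5² + 2·[3.84·0.25 + 0.8·0.47 + 1.2·0.18] = 8.57 + 3.104 = 11.674.
Under uncorrelated errors the observed covariances equal the true-score covariances, so only the own-variance terms attenuate.
True-score variance = [1.6²·0.68 + 2.4²·0.88 + 0.5²·0.56] + 3.104 = 6.9496 + 3.104 = 10.0536.
Reliability = 10.0536 / 11.674 = 0.861.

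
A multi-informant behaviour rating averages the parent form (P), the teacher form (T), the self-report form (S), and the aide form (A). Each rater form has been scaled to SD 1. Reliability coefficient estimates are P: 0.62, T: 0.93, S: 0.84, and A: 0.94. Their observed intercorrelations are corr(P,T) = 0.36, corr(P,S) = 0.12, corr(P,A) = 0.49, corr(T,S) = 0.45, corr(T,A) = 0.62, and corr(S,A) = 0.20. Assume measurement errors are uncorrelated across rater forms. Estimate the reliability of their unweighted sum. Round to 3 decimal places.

0.921

Var(P+T+S+A) = 4 + 2·[0.36 + 0.12 + 0.49 + 0.45 + 0.62 + 0.20] = 4 + 4.48 = 8.48.
Under uncorrelated errors the observed covariances equal the true-score covariances, so only the own-variance terms attenuate.
True-score variance = [0.62 + 0.93 + 0.84 + 0.94] + 4.48 = 3.33 + 4.48 = 7.81.
Reliability = 7.81 / 8.48 = 0.921.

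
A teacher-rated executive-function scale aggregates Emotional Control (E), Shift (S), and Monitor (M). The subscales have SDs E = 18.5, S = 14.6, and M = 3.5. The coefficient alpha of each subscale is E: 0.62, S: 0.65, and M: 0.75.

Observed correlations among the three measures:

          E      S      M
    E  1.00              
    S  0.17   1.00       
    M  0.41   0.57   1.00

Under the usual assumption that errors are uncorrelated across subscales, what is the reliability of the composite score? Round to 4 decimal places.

0.7305

Var(E+S+M) = 18.5² + 14.6² + 3.5² + 2·[18.5·14.6·0.17 + 18.5·3.5·0.41 + 14.6·3.5·0.57] = 567.66 + 203.183 = 770.843.
With uncorrelated errors the cross-covariances are all true-score covariance, so they carry over unchanged; only the diagonal terms shrink to ρᵢσᵢ².
True-score variance = [18.5²·0.62 + 14.6²·0.65 + 3.5²·0.75] + 203.183 = 359.937 + 203.183 = 563.12.
Reliability = 563.12 / 770.843 = 0.7305.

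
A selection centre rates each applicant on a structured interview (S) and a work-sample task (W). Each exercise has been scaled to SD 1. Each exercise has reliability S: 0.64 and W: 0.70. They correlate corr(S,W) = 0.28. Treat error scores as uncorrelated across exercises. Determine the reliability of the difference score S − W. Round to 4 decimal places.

Var(S−W) = 1 + 1 − 2·0.28 = 2 − 0.56 = 1.44.
With uncorrelated errors the cross-covariances are all true-score covariance, so they carry over unchanged; only the diagonal terms shrink to ρᵢσᵢ².
True-score variance = [0.64 + 0.70] − 0.56 = 1.34 − 0.56 = 0.78.
Reliability = 0.78 / 1.44 = 0.5417.

0.5417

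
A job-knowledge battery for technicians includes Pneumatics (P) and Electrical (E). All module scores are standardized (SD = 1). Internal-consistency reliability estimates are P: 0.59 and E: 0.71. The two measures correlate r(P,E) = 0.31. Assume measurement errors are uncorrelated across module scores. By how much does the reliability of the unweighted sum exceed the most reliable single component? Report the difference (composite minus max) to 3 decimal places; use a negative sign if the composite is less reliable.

0.023

Var(sum) = 2 + 0.62 = 2.62; true-score variance = 1.3 + 0.62 = 1.92; composite reliability = 0.7328.
Max component reliability = 0.7100.
Difference = 0.7328 − 0.7100 = 0.023.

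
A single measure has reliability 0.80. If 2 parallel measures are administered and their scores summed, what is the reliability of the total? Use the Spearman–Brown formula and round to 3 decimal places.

0.889

ρ_k = kρ / (1 + (k−1)ρ) = 2·0.80 / (1 + 1·0.80) = 1.600 / 1.800 = 0.889.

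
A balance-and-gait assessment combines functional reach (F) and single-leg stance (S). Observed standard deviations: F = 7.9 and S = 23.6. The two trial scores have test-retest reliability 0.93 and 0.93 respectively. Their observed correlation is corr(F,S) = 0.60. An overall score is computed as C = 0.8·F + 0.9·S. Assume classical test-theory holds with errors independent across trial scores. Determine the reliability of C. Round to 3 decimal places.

0.947

Var(C) = 0.8²·7.9² + 0.9²·23.6² + 2·[0.72·7.9·23.6·0.60] = 491.08 + 161.084 = 652.164.
Under uncorrelated errors the observed covariances equal the true-score covariances, so only the own-variance terms attenuate.
True-score variance = [0.8²·7.9²·0.93 + 0.9²·23.6²·0.93] + 161.084 = 456.704 + 161.084 = 617.789.
Reliability = 617.789 / 652.164 = 0.947.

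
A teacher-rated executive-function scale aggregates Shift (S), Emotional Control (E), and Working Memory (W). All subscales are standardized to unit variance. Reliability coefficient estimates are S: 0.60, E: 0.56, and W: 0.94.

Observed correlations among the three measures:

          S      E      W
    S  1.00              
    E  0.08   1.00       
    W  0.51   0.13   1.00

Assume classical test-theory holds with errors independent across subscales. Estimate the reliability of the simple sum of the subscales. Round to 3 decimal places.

0.797

Var(S+E+W) = 3 + 2·[0.08 + 0.51 + 0.13] = 3 + 1.44 = 4.44.
Because errors are independent across components, Cov(Tᵢ,Tⱼ) = Cov(Xᵢ,Xⱼ); the off-diagonal part of the true-score variance is the same as above.
True-score variance = [0.60 + 0.56 + 0.94] + 1.44 = 2.1 + 1.44 = 3.54.
Reliability = 3.54 / 4.44 = 0.797.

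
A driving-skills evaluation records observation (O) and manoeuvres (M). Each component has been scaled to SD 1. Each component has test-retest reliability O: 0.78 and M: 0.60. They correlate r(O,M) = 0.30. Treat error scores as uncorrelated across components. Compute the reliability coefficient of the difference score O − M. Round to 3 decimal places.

0.557

Var(O−M) = 1 + 1 − 2·0.30 = 2 − 0.6 = 1.4.
With uncorrelated errors the cross-covariances are all true-score covariance, so they carry over unchanged; only the diagonal terms shrink to ρᵢσᵢ².
True-score variance = [0.78 + 0.60] − 0.6 = 1.38 − 0.6 = 0.78.
Reliability = 0.78 / 1.4 = 0.557.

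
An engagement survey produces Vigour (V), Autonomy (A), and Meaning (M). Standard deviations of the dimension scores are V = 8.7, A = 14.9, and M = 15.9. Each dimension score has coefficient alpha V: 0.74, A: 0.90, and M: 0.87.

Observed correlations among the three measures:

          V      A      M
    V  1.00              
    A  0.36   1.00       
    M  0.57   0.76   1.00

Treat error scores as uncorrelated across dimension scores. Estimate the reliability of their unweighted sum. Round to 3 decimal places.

0.936

Var(V+A+M) = 8.7² + 14.9² + 15.9² + 2·[8.7·14.9·0.36 + 8.7·15.9·0.57 + 14.9·15.9·0.76] = 550.51 + 611.133 = 1161.64.
Under uncorrelated errors the observed covariances equal the true-score covariances, so only the own-variance terms attenuate.
True-score variance = [8.7²·0.74 + 14.9²·0.90 + 15.9²·0.87] + 611.133 = 475.764 + 611.133 = 1086.9.
Reliability = 1086.9 / 1161.64 = 0.936.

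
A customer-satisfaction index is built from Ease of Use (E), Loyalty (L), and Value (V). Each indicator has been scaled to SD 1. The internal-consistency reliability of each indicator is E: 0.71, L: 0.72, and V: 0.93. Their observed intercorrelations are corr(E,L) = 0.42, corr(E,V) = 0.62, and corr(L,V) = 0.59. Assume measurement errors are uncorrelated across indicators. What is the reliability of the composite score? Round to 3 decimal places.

Var(E+L+V) = 3 + 2·[0.42 + 0.62 + 0.59] = 3 + 3.26 = 6.26.
Under uncorrelated errors the observed covariances equal the true-score covariances, so only the own-variance terms attenuate.
True-score variance = [0.71 + 0.72 + 0.93] + 3.26 = 2.36 + 3.26 = 5.62.
Reliability = 5.62 / 6.26 = 0.898.

0.898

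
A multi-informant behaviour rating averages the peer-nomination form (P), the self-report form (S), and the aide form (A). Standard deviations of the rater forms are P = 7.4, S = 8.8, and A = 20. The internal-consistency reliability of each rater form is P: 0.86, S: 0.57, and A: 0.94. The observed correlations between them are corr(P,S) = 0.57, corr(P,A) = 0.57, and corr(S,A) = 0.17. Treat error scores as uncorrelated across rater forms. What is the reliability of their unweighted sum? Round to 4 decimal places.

Var(P+S+A) = 7.4² + 8.8² + 20² + 2·[7.4·8.8·0.57 + 7.4·20·0.57 + 8.8·20·0.17] = 532.2 + 302.797 = 834.997.
With uncorrelated errors the cross-covariances are all true-score covariance, so they carry over unchanged; only the diagonal terms shrink to ρᵢσᵢ².
True-score variance = [7.4²·0.86 + 8.8²·0.57 + 20²·0.94] + 302.797 = 467.234 + 302.797 = 770.031.
Reliability = 770.031 / 834.997 = 0.9222.

0.9222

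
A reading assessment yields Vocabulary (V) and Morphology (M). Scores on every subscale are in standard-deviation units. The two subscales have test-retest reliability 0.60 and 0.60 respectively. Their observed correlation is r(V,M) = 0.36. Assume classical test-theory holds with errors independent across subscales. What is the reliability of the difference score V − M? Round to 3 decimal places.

0.375

Var(V−M) = 1 + 1 − 2·0.36 = 2 − 0.72 = 1.28.
Under uncorrelated errors the observed covariances equal the true-score covariances, so only the own-variance terms attenuate.
True-score variance = [0.60 + 0.60] − 0.72 = 1.2 − 0.72 = 0.48.
Reliability = 0.48 / 1.28 = 0.375.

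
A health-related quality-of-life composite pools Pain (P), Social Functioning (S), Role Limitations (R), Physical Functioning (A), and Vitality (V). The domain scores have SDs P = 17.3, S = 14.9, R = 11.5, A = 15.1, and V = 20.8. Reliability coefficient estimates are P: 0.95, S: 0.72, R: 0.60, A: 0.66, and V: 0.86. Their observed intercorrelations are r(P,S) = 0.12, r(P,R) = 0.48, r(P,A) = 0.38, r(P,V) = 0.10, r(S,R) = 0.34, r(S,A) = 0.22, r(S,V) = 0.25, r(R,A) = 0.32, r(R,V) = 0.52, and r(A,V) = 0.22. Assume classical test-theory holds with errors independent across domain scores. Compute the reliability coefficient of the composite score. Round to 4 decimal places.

0.9009

Var(P+S+R+A+V) = 17.3² + 14.9² + 11.5² + 15.1² + 20.8² + 2·[17.3·14.9·0.12 + 17.3·11.5·0.48 + 17.3·15.1·0.38 + 17.3·20.8·0.10 + 14.9·11.5·0.34 + 14.9·15.1·0.22 + 14.9·20.8·0.25 + 11.5·15.1·0.32 + 11.5·20.8·0.52 + 15.1·20.8·0.22] = 1314.2 + 1391.93 = 2706.13.
Because errors are independent across components, Cov(Tᵢ,Tⱼ) = Cov(Xᵢ,Xⱼ); the off-diagonal part of the true-score variance is the same as above.
True-score variance = [17.3²·0.95 + 14.9²·0.72 + 11.5²·0.60 + 15.1²·0.66 + 20.8²·0.86] + 1391.93 = 1046.08 + 1391.93 = 2438.01.
Reliability = 2438.01 / 2706.13 = 0.9009.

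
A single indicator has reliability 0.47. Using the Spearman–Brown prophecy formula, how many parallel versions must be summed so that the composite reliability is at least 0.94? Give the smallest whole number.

k ≥ ρ*(1−ρ₁)/(ρ₁(1−ρ*)) = 0.94·0.53 / (0.47·0.06) = 17.667.
Smallest integer k = 18.

18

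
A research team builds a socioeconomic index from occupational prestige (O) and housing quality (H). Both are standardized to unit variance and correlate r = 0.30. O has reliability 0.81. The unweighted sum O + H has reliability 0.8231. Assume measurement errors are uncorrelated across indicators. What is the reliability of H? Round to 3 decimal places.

Var(O+H) = 2 + 2·0.30 = 2.600.
True-score variance = ρ_O + ρ_H + 2·0.30, so 0.8231 = (0.81 + ρ_H + 0.60) / 2.600.
ρ_H = 0.8231·2.600 − 0.81 − 0.60 = 0.730.

0.730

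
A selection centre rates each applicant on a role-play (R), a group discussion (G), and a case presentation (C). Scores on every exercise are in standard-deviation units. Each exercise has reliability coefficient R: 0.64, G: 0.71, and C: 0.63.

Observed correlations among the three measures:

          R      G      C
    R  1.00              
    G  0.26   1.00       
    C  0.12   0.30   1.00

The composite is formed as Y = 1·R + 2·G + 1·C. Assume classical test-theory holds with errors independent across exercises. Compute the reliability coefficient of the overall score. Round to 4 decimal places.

0.7771

Var(Y) = 1 + 2² + 1 + 2·[2·0.26 + 0.12 + 2·0.30] = 6 + 2.48 = 8.48.
With uncorrelated errors the cross-covariances are all true-score covariance, so they carry over unchanged; only the diagonal terms shrink to ρᵢσᵢ².
True-score variance = [0.64 + 2²·0.71 + 0.63] + 2.48 = 4.11 + 2.48 = 6.59.
Reliability = 6.59 / 8.48 = 0.7771.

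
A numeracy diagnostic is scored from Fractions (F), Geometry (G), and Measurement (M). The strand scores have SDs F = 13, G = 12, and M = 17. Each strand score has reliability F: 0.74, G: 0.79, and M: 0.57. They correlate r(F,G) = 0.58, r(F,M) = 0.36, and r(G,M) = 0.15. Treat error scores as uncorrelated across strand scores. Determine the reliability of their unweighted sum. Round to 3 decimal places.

0.802

Var(F+G+M) = 13² + 12² + 17² + 2·[13·12·0.58 + 13·17·0.36 + 12·17·0.15] = 602 + 401.28 = 1003.28.
With uncorrelated errors the cross-covariances are all true-score covariance, so they carry over unchanged; only the diagonal terms shrink to ρᵢσᵢ².
True-score variance = [13²·0.74 + 12²·0.79 + 17²·0.57] + 401.28 = 403.55 + 401.28 = 804.83.
Reliability = 804.83 / 1003.28 = 0.802.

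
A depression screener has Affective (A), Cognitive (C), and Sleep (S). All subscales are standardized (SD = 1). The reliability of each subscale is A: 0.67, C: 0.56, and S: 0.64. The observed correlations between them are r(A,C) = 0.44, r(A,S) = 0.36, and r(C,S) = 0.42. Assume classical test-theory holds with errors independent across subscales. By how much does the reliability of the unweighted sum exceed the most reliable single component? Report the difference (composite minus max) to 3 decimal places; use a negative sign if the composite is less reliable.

Var(sum) = 3 + 2.44 = 5.44; true-score variance = 1.87 + 2.44 = 4.31; composite reliability = 0.7923.
Max component reliability = 0.6700.
Difference = 0.7923 − 0.6700 = 0.122.

0.122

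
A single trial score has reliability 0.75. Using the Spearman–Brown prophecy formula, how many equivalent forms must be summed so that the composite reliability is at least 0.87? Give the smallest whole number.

k ≥ ρ*(1−ρ₁)/(ρ₁(1−ρ*)) = 0.87·0.25 / (0.75·0.13) = 2.231.
Smallest integer k = 3.

3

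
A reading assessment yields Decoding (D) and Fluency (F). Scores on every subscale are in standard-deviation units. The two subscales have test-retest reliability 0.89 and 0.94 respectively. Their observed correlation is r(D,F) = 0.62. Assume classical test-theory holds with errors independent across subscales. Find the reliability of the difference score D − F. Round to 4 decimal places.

Var(D−F) = 1 + 1 − 2·0.62 = 2 − 1.24 = 0.76.
Because errors are independent across components, Cov(Tᵢ,Tⱼ) = Cov(Xᵢ,Xⱼ); the off-diagonal part of the true-score variance is the same as above.
True-score variance = [0.89 + 0.94] − 1.24 = 1.83 − 1.24 = 0.59.
Reliability = 0.59 / 0.76 = 0.7763.

0.7763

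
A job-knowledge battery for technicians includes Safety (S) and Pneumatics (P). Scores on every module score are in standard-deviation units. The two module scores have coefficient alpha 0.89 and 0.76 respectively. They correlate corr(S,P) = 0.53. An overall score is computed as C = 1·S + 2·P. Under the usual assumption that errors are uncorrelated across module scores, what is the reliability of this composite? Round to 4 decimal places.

Var(C) = 1 + 2² + 2·[2·0.53] = 5 + 2.12 = 7.12.
With uncorrelated errors the cross-covariances are all true-score covariance, so they carry over unchanged; only the diagonal terms shrink to ρᵢσᵢ².
True-score variance = [0.89 + 2²·0.76] + 2.12 = 3.93 + 2.12 = 6.05.
Reliability = 6.05 / 7.12 = 0.8497.

0.8497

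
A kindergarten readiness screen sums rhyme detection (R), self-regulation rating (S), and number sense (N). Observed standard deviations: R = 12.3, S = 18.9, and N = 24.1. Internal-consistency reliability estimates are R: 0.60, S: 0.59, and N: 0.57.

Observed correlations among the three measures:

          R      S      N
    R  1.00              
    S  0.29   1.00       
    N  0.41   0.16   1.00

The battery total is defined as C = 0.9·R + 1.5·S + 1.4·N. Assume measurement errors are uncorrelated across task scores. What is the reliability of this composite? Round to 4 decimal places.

Var(C) = 0.9²·12.3² + 1.5²·18.9² + 1.4²·24.1² + 2·[1.35·12.3·18.9·0.29 + 1.26·12.3·24.1·0.41 + 2.1·18.9·24.1·0.16] = 2064.65 + 794.385 = 2859.04.
Under uncorrelated errors the observed covariances equal the true-score covariances, so only the own-variance terms attenuate.
True-score variance = [0.9²·12.3²·0.60 + 1.5²·18.9²·0.59 + 1.4²·24.1²·0.57] + 794.385 = 1196.6 + 794.385 = 1990.99.
Reliability = 1990.99 / 2859.04 = 0.6964.

0.6964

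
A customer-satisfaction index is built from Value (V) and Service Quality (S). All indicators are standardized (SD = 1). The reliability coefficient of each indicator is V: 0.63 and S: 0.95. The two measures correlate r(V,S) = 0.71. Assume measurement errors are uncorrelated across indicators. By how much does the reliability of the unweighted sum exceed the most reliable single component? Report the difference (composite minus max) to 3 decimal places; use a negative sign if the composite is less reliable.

Var(sum) = 2 + 1.42 = 3.42; true-score variance = 1.58 + 1.42 = 3; composite reliability = 0.8772.
Max component reliability = 0.9500.
Difference = 0.8772 − 0.9500 = -0.073.

-0.073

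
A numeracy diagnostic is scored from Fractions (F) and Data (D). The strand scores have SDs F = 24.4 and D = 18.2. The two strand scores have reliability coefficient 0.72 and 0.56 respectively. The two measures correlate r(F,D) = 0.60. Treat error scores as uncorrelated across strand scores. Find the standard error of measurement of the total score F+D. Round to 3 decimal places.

17.676

Var(total) = 926.6 + 532.896 = 1459.5.
True-score variance = 614.154 + 532.896 = 1147.05, so reliability = 0.7859.
Error variance = 1459.5 − 1147.05 = 312.446; SEM = √312.446 = 17.676.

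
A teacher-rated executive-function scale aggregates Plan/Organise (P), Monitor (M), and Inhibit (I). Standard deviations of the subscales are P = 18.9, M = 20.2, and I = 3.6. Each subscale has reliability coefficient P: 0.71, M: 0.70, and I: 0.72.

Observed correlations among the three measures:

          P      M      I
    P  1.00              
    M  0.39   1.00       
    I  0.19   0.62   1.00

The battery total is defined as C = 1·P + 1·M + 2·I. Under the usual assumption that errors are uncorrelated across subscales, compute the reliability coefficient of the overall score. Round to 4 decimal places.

Var(C) = 18.9² + 20.2² + 2²·3.6² + 2·[18.9·20.2·0.39 + 2·18.9·3.6·0.19 + 2·20.2·3.6·0.62] = 817.09 + 529.844 = 1346.93.
Because errors are independent across components, Cov(Tᵢ,Tⱼ) = Cov(Xᵢ,Xⱼ); the off-diagonal part of the true-score variance is the same as above.
True-score variance = [18.9²·0.71 + 20.2²·0.70 + 2²·3.6²·0.72] + 529.844 = 576.572 + 529.844 = 1106.42.
Reliability = 1106.42 / 1346.93 = 0.8214.

0.8214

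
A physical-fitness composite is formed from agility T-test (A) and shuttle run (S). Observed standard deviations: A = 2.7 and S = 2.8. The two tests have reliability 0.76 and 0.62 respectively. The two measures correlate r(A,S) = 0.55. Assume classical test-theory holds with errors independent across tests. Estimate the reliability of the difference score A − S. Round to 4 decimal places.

0.3060

Var(A−S) = 2.7² + 2.8² − 2·2.7·2.8·0.55 = 15.13 − 8.316 = 6.814.
With uncorrelated errors the cross-covariances are all true-score covariance, so they carry over unchanged; only the diagonal terms shrink to ρᵢσᵢ².
True-score variance = [2.7²·0.76 + 2.8²·0.62] − 8.316 = 10.4012 − 8.316 = 2.0852.
Reliability = 2.0852 / 6.814 = 0.3060.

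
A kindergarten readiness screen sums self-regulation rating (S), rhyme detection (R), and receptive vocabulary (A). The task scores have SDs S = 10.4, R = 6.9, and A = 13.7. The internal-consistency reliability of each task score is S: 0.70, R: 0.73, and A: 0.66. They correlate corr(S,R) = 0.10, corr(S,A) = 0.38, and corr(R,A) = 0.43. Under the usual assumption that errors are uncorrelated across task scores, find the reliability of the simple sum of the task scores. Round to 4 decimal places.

0.8007

Var(S+R+A) = 10.4² + 6.9² + 13.7² + 2·[10.4·6.9·0.10 + 10.4·13.7·0.38 + 6.9·13.7·0.43] = 343.46 + 203.933 = 547.393.
With uncorrelated errors the cross-covariances are all true-score covariance, so they carry over unchanged; only the diagonal terms shrink to ρᵢσᵢ².
True-score variance = [10.4²·0.70 + 6.9²·0.73 + 13.7²·0.66] + 203.933 = 234.343 + 203.933 = 438.275.
Reliability = 438.275 / 547.393 = 0.8007.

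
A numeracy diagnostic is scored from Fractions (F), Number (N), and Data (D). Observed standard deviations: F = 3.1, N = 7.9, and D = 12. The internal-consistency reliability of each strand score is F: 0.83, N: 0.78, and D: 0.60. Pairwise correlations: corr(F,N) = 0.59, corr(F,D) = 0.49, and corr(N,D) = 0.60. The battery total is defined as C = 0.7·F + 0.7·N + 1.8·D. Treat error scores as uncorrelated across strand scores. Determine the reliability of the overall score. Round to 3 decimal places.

0.725

Var(C) = 0.7²·3.1² + 0.7²·7.9² + 1.8²·12² + 2·[0.49·3.1·7.9·0.59 + 1.26·3.1·12·0.49 + 1.26·7.9·12·0.60] = 501.85 + 203.432 = 705.282.
Under uncorrelated errors the observed covariances equal the true-score covariances, so only the own-variance terms attenuate.
True-score variance = [0.7²·3.1²·0.83 + 0.7²·7.9²·0.78 + 1.8²·12²·0.60] + 203.432 = 307.697 + 203.432 = 511.13.
Reliability = 511.13 / 705.282 = 0.725.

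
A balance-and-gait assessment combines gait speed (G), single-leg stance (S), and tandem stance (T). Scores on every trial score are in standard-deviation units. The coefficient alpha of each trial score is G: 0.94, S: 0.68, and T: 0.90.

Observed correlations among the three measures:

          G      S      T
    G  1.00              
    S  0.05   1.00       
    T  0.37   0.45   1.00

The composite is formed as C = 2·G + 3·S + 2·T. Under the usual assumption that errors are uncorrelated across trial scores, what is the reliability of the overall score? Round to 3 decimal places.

Var(C) = 2² + 3² + 2² + 2·[6·0.05 + 4·0.37 + 6·0.45] = 17 + 8.96 = 25.96.
With uncorrelated errors the cross-covariances are all true-score covariance, so they carry over unchanged; only the diagonal terms shrink to ρᵢσᵢ².
True-score variance = [2²·0.94 + 3²·0.68 + 2²·0.90] + 8.96 = 13.48 + 8.96 = 22.44.
Reliability = 22.44 / 25.96 = 0.864.

0.864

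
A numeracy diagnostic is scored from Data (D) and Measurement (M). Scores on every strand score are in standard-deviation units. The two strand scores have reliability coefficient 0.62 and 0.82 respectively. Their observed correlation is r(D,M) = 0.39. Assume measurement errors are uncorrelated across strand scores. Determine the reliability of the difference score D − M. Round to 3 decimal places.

Var(D−M) = 1 + 1 − 2·0.39 = 2 − 0.78 = 1.22.
Because errors are independent across components, Cov(Tᵢ,Tⱼ) = Cov(Xᵢ,Xⱼ); the off-diagonal part of the true-score variance is the same as above.
True-score variance = [0.62 + 0.82] − 0.78 = 1.44 − 0.78 = 0.66.
Reliability = 0.66 / 1.22 = 0.541.

0.541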